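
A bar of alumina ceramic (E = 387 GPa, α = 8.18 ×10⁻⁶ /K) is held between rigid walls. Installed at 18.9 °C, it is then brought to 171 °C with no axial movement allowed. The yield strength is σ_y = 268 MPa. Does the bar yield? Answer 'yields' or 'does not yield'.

ΔT = 152.1 K. Constrained thermal stress σ = E·α·ΔT = 387.0×10³ MPa × 8.18×10⁻⁶ × 152.1 = 481 MPa (compressive).
Compare to σ_y = 268 MPa: σ ≥ σ_y, so it yields.

yields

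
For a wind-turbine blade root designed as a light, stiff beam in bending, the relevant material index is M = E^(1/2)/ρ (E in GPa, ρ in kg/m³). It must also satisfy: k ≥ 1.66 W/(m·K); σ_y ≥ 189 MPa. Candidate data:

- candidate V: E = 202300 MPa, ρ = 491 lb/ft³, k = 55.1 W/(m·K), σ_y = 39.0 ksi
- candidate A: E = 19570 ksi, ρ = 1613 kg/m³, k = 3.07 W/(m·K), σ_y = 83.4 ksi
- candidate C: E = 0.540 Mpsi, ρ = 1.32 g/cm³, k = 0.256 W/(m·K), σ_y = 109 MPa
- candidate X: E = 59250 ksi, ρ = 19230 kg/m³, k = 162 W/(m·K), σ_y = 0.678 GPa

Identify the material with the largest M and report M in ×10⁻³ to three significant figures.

Screen on constraints: k ≥ 1.66 W/(m·K); σ_y ≥ 189 MPa. Survivors: candidate V, candidate A, candidate X.
Putting every candidate on a common basis:
  candidate V: E = 202.3 GPa, ρ = 7865 kg/m³
  candidate A: E = 134.9 GPa, ρ = 1613 kg/m³
  candidate X: E = 408.5 GPa, ρ = 19230 kg/m³
  candidate A: M = 7.20×10⁻³
  candidate V: M = 1.81×10⁻³
  candidate X: M = 1.05×10⁻³
Candidate A has the largest M.

candidate A, M = 7.20×10⁻³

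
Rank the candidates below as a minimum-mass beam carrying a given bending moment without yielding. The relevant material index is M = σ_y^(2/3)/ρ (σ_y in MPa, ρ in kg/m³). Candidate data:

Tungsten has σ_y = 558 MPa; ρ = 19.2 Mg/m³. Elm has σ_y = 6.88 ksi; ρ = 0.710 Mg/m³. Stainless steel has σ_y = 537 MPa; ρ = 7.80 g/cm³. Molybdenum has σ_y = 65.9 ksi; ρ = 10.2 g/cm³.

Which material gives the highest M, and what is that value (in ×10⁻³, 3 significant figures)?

Convert each candidate to consistent units, then evaluate M:
  tungsten: σ_y = 558.0 MPa, ρ = 19200 kg/m³
  elm: σ_y = 47.44 MPa, ρ = 710.0 kg/m³
  stainless steel: σ_y = 537.0 MPa, ρ = 7800 kg/m³
  molybdenum: σ_y = 454.4 MPa, ρ = 10200 kg/m³
  elm: M = 18.5×10⁻³
  stainless steel: M = 8.47×10⁻³
  molybdenum: M = 5.79×10⁻³
  tungsten: M = 3.53×10⁻³
Elm has the largest M.

elm, M = 18.5×10⁻³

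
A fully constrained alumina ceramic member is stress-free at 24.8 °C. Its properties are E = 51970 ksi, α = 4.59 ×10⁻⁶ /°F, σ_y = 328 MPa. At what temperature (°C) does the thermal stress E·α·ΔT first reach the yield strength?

E = 51970 ksi = 358.3 GPa.
α = 4.59×10⁻⁶/°F × 9/5 = 8.26×10⁻⁶/K.
E·α·ΔT = 328.0 MPa ⇒ ΔT = 328.0 / (358.3×10³ × 8.26×10⁻⁶) = 110.8 K.
T = 24.8 + 110.8 = 135.6 °C.

136 °C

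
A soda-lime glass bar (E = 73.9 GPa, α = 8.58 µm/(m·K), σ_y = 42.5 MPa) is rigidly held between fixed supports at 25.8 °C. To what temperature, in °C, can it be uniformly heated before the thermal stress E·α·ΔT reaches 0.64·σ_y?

68.7 °C

E·α·ΔT = 27.20 MPa ⇒ ΔT = 27.20 / (73.90×10³ × 8.58×10⁻⁶) = 42.90 K.
T = 25.8 + 42.90 = 68.70 °C.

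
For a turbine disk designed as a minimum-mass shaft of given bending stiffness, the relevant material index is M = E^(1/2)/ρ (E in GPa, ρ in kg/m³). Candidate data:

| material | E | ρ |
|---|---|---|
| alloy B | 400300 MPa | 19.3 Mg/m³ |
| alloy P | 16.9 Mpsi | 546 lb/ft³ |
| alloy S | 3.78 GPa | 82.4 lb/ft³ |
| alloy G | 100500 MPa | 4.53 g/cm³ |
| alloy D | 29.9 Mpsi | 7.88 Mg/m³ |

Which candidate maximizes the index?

Convert each candidate to consistent units, then evaluate M:
  alloy B: E = 400.3 GPa, ρ = 19300 kg/m³
  alloy P: E = 116.5 GPa, ρ = 8746 kg/m³
  alloy S: E = 3.780 GPa, ρ = 1320 kg/m³
  alloy G: E = 100.5 GPa, ρ = 4530 kg/m³
  alloy D: E = 206.2 GPa, ρ = 7880 kg/m³
  alloy G: M = 2.21×10⁻³
  alloy D: M = 1.82×10⁻³
  alloy S: M = 1.47×10⁻³
  alloy P: M = 1.23×10⁻³
  alloy B: M = 1.04×10⁻³
Highest index: alloy G.

alloy G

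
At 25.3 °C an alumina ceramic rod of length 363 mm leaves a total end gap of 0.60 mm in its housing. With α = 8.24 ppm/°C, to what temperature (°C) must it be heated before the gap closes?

226 °C

α·L₀·ΔT = 0.6 mm ⇒ ΔT = 0.6 / (8.24×10⁻⁶ × 363.0) = 200.6 K.
T = 25.3 + 200.6 = 225.9 °C.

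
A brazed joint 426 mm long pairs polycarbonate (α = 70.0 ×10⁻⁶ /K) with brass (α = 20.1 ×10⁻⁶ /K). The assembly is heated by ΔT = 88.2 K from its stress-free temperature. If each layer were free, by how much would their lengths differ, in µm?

Δα = |70.0 − 20.1|×10⁻⁶/K = 49.9×10⁻⁶/K.
ΔL_mismatch = Δα·L·ΔT = 49.9×10⁻⁶ × 426.0 mm × 88.2 K = 1870 µm.

1870 µm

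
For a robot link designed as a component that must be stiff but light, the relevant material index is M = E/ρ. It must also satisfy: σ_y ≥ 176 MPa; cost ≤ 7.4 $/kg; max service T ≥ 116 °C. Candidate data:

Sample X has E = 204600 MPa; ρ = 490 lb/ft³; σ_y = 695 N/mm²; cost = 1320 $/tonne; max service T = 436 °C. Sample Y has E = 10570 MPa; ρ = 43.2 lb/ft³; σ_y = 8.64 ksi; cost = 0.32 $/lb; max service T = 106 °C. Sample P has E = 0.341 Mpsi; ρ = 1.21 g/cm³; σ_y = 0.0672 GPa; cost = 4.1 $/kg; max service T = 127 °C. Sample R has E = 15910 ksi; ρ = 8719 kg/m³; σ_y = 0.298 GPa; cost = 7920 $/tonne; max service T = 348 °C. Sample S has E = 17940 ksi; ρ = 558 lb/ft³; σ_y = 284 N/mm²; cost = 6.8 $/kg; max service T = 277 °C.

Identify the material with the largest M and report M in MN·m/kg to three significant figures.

sample X, M = 26.1 MN·m/kg

Screen on constraints: σ_y ≥ 176 MPa; cost ≤ 7.4 $/kg; max service T ≥ 116 °C. Survivors: sample X, sample S.
Putting every candidate on a common basis:
  sample X: E = 204.6 GPa, ρ = 7849 kg/m³
  sample S: E = 123.7 GPa, ρ = 8938 kg/m³
  sample X: M = 26.1 MN·m/kg
  sample S: M = 13.8 MN·m/kg
Highest index: sample X.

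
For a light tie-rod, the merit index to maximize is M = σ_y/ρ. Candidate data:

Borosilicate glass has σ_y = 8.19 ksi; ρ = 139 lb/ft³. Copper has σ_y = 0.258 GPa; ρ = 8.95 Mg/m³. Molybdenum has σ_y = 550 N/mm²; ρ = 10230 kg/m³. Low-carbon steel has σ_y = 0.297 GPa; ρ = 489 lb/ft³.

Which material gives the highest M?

Putting every candidate on a common basis:
  borosilicate glass: σ_y = 56.47 MPa, ρ = 2227 kg/m³
  copper: σ_y = 258.0 MPa, ρ = 8950 kg/m³
  molybdenum: σ_y = 550.0 MPa, ρ = 10230 kg/m³
  low-carbon steel: σ_y = 297.0 MPa, ρ = 7833 kg/m³
  molybdenum: M = 53.8 kN·m/kg
  low-carbon steel: M = 37.9 kN·m/kg
  copper: M = 28.8 kN·m/kg
  borosilicate glass: M = 25.4 kN·m/kg
Molybdenum ranks first.

molybdenum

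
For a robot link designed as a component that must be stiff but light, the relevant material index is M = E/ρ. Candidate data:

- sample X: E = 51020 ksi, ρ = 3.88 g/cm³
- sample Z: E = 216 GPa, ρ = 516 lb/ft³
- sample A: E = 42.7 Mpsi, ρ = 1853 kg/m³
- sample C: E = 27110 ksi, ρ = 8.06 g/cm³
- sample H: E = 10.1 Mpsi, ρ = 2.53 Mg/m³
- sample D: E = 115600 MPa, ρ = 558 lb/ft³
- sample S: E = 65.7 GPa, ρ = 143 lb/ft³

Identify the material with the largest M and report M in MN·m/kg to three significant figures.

Normalizing units and computing the index:
  sample X: E = 351.8 GPa, ρ = 3880 kg/m³
  sample Z: E = 216.0 GPa, ρ = 8266 kg/m³
  sample A: E = 294.4 GPa, ρ = 1853 kg/m³
  sample C: E = 186.9 GPa, ρ = 8060 kg/m³
  sample H: E = 69.64 GPa, ρ = 2530 kg/m³
  sample D: E = 115.6 GPa, ρ = 8938 kg/m³
  sample S: E = 65.70 GPa, ρ = 2291 kg/m³
  sample A: M = 159 MN·m/kg
  sample X: M = 90.7 MN·m/kg
  sample S: M = 28.7 MN·m/kg
  sample H: M = 27.5 MN·m/kg
  sample Z: M = 26.1 MN·m/kg
  sample C: M = 23.2 MN·m/kg
  sample D: M = 12.9 MN·m/kg
Sample A has the largest M.

sample A, M = 159 MN·m/kg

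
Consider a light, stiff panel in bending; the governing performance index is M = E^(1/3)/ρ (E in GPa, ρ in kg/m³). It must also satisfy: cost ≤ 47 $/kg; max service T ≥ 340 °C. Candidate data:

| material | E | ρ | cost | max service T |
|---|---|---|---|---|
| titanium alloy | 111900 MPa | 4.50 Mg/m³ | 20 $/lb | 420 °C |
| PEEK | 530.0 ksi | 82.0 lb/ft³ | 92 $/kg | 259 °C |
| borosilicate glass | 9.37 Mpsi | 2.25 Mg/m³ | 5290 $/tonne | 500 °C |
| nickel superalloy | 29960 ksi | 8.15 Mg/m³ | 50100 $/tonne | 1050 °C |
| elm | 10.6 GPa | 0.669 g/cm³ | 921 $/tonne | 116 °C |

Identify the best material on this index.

borosilicate glass

Screen on constraints: cost ≤ 47 $/kg; max service T ≥ 340 °C. Survivors: titanium alloy, borosilicate glass.
After converting to SI:
  titanium alloy: E = 111.9 GPa, ρ = 4500 kg/m³
  borosilicate glass: E = 64.60 GPa, ρ = 2250 kg/m³
  borosilicate glass: M = 1.78×10⁻³
  titanium alloy: M = 1.07×10⁻³
Borosilicate glass has the largest M.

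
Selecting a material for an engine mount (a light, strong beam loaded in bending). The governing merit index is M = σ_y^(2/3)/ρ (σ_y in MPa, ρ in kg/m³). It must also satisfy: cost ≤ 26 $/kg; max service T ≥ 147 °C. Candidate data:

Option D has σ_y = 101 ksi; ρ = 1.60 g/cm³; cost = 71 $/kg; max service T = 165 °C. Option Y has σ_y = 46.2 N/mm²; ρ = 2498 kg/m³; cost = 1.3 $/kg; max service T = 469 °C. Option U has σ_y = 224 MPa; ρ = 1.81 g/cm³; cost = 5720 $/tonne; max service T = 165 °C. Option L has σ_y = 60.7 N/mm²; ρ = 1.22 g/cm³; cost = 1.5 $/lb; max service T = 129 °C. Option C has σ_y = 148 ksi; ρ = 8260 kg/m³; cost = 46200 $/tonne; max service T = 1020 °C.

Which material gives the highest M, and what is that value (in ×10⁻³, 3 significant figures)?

Screen on constraints: cost ≤ 26 $/kg; max service T ≥ 147 °C. Survivors: option Y, option U.
Normalizing units and computing the index:
  option Y: σ_y = 46.20 MPa, ρ = 2498 kg/m³
  option U: σ_y = 224.0 MPa, ρ = 1810 kg/m³
  option U: M = 20.4×10⁻³
  option Y: M = 5.15×10⁻³
Option U ranks first.

option U, M = 20.4×10⁻³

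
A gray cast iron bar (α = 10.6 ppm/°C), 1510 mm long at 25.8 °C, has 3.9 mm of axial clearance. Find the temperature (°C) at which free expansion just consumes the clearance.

α·L₀·ΔT = 3.9 mm ⇒ ΔT = 3.9 / (10.6×10⁻⁶ × 1510.0) = 243.7 K.
T = 25.8 + 243.7 = 269.5 °C.

269 °C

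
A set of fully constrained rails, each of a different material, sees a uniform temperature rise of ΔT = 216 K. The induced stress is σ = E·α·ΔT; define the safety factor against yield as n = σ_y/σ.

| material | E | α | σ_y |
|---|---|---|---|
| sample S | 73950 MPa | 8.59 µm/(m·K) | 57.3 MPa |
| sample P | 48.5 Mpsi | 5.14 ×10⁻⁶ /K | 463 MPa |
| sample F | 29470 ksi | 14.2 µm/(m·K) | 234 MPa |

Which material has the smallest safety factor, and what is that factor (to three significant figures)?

sample F, n = 0.375

Per material, after unit conversion:
  sample S: E = 73.95, α = 8.59, σ_y = 57.30 → σ = 137 MPa, n = 0.418
  sample P: E = 334.4, α = 5.14, σ_y = 463.0 → σ = 371 MPa, n = 1.25
  sample F: E = 203.2, α = 14.2, σ_y = 234.0 → σ = 623 MPa, n = 0.375
Sample F has the lowest safety factor, n = 0.375.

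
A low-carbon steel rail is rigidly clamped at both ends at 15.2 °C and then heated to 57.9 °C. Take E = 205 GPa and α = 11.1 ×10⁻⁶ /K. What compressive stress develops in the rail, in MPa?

97.2 MPa

ΔT = 42.70 K. Constrained thermal stress σ = E·α·ΔT = 205.0×10³ MPa × 11.1×10⁻⁶ × 42.70 = 97.2 MPa (compressive).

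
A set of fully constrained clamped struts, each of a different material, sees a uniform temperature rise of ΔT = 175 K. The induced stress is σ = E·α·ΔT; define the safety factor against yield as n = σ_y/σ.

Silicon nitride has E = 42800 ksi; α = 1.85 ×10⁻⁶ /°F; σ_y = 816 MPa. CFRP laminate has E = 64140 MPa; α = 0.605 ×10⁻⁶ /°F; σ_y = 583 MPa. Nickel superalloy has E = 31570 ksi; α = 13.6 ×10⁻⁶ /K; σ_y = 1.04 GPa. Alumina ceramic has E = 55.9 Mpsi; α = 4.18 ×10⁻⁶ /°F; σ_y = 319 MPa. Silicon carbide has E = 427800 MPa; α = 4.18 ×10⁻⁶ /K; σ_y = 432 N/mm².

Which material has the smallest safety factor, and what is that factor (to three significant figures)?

alumina ceramic, n = 0.629

With everything in SI (GPa, ×10⁻⁶/K, MPa):
  silicon nitride: E = 295.1, α = 3.33, σ_y = 816.0 → σ = 172 MPa, n = 4.75
  CFRP laminate: E = 64.14, α = 1.09, σ_y = 583.0 → σ = 12.2 MPa, n = 47.7
  nickel superalloy: E = 217.7, α = 13.6, σ_y = 1040 → σ = 518 MPa, n = 2.01
  alumina ceramic: E = 385.4, α = 7.52, σ_y = 319.0 → σ = 507 MPa, n = 0.629
  silicon carbide: E = 427.8, α = 4.18, σ_y = 432.0 → σ = 313 MPa, n = 1.38
The minimum is alumina ceramic at n = 0.629.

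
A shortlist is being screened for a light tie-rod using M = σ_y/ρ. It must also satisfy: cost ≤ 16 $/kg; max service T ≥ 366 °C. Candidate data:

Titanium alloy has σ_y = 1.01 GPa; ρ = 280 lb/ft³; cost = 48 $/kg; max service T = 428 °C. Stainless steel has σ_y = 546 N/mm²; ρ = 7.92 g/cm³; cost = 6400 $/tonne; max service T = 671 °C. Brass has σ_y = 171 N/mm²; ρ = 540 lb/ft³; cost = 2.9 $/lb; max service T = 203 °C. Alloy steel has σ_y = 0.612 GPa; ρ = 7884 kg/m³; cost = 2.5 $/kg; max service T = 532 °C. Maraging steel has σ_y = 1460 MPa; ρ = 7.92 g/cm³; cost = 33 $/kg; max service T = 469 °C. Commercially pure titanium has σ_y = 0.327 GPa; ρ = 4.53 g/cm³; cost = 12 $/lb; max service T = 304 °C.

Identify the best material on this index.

alloy steel

Screen on constraints: cost ≤ 16 $/kg; max service T ≥ 366 °C. Survivors: stainless steel, alloy steel.
Putting every candidate on a common basis:
  stainless steel: σ_y = 546.0 MPa, ρ = 7920 kg/m³
  alloy steel: σ_y = 612.0 MPa, ρ = 7884 kg/m³
  alloy steel: M = 77.6 kN·m/kg
  stainless steel: M = 68.9 kN·m/kg
Alloy steel ranks first.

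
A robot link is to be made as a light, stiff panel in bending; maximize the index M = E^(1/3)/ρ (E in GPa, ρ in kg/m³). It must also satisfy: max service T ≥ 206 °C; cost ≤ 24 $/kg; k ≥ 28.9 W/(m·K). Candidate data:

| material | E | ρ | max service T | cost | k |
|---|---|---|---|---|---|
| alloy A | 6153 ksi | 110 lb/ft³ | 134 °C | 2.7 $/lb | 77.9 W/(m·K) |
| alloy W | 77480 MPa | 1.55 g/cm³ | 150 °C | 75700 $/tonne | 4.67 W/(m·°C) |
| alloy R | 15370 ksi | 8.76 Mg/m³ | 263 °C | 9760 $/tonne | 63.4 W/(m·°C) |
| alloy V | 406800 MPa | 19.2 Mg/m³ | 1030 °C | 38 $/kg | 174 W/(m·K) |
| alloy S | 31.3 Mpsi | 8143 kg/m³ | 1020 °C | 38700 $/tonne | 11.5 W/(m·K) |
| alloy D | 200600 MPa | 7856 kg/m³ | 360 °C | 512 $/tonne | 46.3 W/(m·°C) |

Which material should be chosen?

alloy D

Screen on constraints: max service T ≥ 206 °C; cost ≤ 24 $/kg; k ≥ 28.9 W/(m·K). Survivors: alloy R, alloy D.
Convert each candidate to consistent units, then evaluate M:
  alloy R: E = 106.0 GPa, ρ = 8760 kg/m³
  alloy D: E = 200.6 GPa, ρ = 7856 kg/m³
  alloy D: M = 0.745×10⁻³
  alloy R: M = 0.540×10⁻³
The maximum is for alloy D.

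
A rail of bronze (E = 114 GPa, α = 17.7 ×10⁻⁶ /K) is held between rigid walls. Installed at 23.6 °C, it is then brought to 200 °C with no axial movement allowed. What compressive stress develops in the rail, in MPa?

ΔT = 176.4 K. Constrained thermal stress σ = E·α·ΔT = 114.0×10³ MPa × 17.7×10⁻⁶ × 176.4 = 356 MPa (compressive).

356 MPa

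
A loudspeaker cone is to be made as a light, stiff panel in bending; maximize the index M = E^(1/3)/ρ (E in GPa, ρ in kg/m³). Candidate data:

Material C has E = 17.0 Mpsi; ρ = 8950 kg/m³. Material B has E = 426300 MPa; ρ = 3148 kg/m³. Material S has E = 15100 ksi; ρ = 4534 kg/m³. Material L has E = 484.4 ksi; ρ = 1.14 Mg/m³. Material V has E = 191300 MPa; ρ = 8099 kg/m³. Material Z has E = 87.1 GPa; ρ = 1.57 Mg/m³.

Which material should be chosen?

material Z

In SI units:
  material C: E = 117.2 GPa, ρ = 8950 kg/m³
  material B: E = 426.3 GPa, ρ = 3148 kg/m³
  material S: E = 104.1 GPa, ρ = 4534 kg/m³
  material L: E = 3.340 GPa, ρ = 1140 kg/m³
  material V: E = 191.3 GPa, ρ = 8099 kg/m³
  material Z: E = 87.10 GPa, ρ = 1570 kg/m³
  material Z: M = 2.82×10⁻³
  material B: M = 2.39×10⁻³
  material L: M = 1.31×10⁻³
  material S: M = 1.04×10⁻³
  material V: M = 0.711×10⁻³
  material C: M = 0.547×10⁻³
Highest index: material Z.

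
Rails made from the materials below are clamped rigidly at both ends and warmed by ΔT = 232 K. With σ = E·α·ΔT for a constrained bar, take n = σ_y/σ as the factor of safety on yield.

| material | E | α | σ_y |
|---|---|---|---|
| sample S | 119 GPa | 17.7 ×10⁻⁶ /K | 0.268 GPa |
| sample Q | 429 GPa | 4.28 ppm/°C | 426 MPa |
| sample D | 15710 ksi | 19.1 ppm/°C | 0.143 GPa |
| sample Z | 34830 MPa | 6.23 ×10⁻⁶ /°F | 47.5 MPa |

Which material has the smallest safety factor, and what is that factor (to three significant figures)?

Per material, after unit conversion:
  sample S: E = 119.0, α = 17.7, σ_y = 268.0 → σ = 489 MPa, n = 0.548
  sample Q: E = 429.0, α = 4.28, σ_y = 426.0 → σ = 426 MPa, n = 1.00
  sample D: E = 108.3, α = 19.1, σ_y = 143.0 → σ = 480 MPa, n = 0.298
  sample Z: E = 34.83, α = 11.2, σ_y = 47.50 → σ = 90.6 MPa, n = 0.524
The minimum is sample D at n = 0.298.

sample D, n = 0.298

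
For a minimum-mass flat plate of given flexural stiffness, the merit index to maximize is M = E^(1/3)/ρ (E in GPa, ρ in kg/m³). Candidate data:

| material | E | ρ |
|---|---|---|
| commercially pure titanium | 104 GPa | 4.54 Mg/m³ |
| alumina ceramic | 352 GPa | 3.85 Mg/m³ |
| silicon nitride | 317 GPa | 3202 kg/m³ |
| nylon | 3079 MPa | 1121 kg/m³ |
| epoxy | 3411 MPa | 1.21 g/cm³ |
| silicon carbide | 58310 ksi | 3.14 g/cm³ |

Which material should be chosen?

Convert each candidate to consistent units, then evaluate M:
  commercially pure titanium: E = 104.0 GPa, ρ = 4540 kg/m³
  alumina ceramic: E = 352.0 GPa, ρ = 3850 kg/m³
  silicon nitride: E = 317.0 GPa, ρ = 3202 kg/m³
  nylon: E = 3.079 GPa, ρ = 1121 kg/m³
  epoxy: E = 3.411 GPa, ρ = 1210 kg/m³
  silicon carbide: E = 402.0 GPa, ρ = 3140 kg/m³
  silicon carbide: M = 2.35×10⁻³
  silicon nitride: M = 2.13×10⁻³
  alumina ceramic: M = 1.83×10⁻³
  nylon: M = 1.30×10⁻³
  epoxy: M = 1.24×10⁻³
  commercially pure titanium: M = 1.04×10⁻³
Highest index: silicon carbide.

silicon carbide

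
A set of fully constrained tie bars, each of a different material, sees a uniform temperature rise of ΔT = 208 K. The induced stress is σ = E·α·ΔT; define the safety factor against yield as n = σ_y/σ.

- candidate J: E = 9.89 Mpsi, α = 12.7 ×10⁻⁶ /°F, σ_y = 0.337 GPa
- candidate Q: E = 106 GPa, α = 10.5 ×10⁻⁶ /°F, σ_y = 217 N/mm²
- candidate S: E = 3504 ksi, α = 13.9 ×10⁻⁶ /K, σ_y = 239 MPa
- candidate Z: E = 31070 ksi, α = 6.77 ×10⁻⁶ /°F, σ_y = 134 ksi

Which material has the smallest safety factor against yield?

With everything in SI (GPa, ×10⁻⁶/K, MPa):
  candidate J: E = 68.19, α = 22.9, σ_y = 337.0 → σ = 324 MPa, n = 1.04
  candidate Q: E = 106.0, α = 18.9, σ_y = 217.0 → σ = 417 MPa, n = 0.521
  candidate S: E = 24.16, α = 13.9, σ_y = 239.0 → σ = 69.8 MPa, n = 3.42
  candidate Z: E = 214.2, α = 12.2, σ_y = 923.9 → σ = 543 MPa, n = 1.70
Candidate Q has the lowest safety factor, n = 0.521.

candidate Q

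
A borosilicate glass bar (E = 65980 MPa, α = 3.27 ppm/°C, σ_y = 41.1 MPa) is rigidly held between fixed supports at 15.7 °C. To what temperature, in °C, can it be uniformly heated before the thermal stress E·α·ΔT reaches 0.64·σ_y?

E = 65980 MPa = 65.98 GPa.
E·α·ΔT = 26.30 MPa ⇒ ΔT = 26.30 / (65.98×10³ × 3.27×10⁻⁶) = 121.9 K.
T = 15.7 + 121.9 = 137.6 °C.

138 °C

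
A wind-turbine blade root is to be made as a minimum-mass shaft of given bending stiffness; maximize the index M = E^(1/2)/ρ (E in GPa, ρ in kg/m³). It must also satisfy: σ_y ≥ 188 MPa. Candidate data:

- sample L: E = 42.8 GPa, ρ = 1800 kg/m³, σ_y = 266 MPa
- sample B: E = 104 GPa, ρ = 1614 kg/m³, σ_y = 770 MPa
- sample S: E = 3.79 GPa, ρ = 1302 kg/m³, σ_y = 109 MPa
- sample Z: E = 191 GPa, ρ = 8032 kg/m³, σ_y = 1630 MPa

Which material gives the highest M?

Screen on constraints: σ_y ≥ 188 MPa. Survivors: sample L, sample B, sample Z.
Per-candidate index values:
  sample B: M = 6.32×10⁻³
  sample L: M = 3.63×10⁻³
  sample Z: M = 1.72×10⁻³
Sample B has the largest M.

sample B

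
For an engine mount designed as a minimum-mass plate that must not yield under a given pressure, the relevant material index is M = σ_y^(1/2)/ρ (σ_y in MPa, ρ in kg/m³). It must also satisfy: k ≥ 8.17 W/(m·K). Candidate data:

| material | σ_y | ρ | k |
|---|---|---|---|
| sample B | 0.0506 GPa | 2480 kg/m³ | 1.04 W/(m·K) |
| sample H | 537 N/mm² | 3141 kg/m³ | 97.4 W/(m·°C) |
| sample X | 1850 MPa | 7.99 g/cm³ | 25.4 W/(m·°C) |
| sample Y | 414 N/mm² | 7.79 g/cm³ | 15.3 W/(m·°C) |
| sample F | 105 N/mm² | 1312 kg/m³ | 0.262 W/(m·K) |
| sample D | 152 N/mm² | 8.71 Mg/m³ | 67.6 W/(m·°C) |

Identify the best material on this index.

sample H

Screen on constraints: k ≥ 8.17 W/(m·K). Survivors: sample H, sample X, sample Y, sample D.
Normalizing units and computing the index:
  sample H: σ_y = 537.0 MPa, ρ = 3141 kg/m³
  sample X: σ_y = 1850 MPa, ρ = 7990 kg/m³
  sample Y: σ_y = 414.0 MPa, ρ = 7790 kg/m³
  sample D: σ_y = 152.0 MPa, ρ = 8710 kg/m³
  sample H: M = 7.38×10⁻³
  sample X: M = 5.38×10⁻³
  sample Y: M = 2.61×10⁻³
  sample D: M = 1.42×10⁻³
The maximum is for sample H.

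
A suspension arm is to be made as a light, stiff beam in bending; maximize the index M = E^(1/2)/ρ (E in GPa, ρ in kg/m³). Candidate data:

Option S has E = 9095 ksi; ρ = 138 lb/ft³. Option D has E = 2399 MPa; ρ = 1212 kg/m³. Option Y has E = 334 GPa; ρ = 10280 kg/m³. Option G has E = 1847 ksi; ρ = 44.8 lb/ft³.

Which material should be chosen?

Convert each candidate to consistent units, then evaluate M:
  option S: E = 62.71 GPa, ρ = 2211 kg/m³
  option D: E = 2.399 GPa, ρ = 1212 kg/m³
  option Y: E = 334.0 GPa, ρ = 10280 kg/m³
  option G: E = 12.73 GPa, ρ = 717.6 kg/m³
  option G: M = 4.97×10⁻³
  option S: M = 3.58×10⁻³
  option Y: M = 1.78×10⁻³
  option D: M = 1.28×10⁻³
The maximum is for option G.

option G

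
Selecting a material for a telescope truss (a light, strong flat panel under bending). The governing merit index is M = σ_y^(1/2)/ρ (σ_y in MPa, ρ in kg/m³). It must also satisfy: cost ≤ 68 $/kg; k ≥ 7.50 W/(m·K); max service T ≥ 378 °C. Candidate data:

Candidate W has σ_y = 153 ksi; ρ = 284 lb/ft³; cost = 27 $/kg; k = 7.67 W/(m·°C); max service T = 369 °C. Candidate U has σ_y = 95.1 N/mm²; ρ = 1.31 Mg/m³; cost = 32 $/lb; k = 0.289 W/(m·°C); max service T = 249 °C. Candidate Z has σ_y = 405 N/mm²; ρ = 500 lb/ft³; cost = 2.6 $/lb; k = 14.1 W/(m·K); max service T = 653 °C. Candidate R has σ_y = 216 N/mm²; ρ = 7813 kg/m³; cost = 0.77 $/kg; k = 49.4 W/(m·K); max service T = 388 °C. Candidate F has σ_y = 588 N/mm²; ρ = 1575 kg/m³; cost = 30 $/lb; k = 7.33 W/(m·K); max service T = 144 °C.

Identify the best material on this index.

Screen on constraints: cost ≤ 68 $/kg; k ≥ 7.50 W/(m·K); max service T ≥ 378 °C. Survivors: candidate Z, candidate R.
In SI units:
  candidate Z: σ_y = 405.0 MPa, ρ = 8009 kg/m³
  candidate R: σ_y = 216.0 MPa, ρ = 7813 kg/m³
  candidate Z: M = 2.51×10⁻³
  candidate R: M = 1.88×10⁻³
Candidate Z ranks first.

candidate Z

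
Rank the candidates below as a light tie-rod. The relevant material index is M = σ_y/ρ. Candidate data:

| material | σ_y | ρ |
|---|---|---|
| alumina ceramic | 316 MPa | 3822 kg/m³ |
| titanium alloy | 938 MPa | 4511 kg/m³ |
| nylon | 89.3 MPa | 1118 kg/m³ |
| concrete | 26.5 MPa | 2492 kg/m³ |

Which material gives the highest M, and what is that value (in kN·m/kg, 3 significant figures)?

titanium alloy, M = 208 kN·m/kg

Computing M directly (units already consistent):
  titanium alloy: M = 208 kN·m/kg
  alumina ceramic: M = 82.7 kN·m/kg
  nylon: M = 79.9 kN·m/kg
  concrete: M = 10.6 kN·m/kg
The maximum is for titanium alloy.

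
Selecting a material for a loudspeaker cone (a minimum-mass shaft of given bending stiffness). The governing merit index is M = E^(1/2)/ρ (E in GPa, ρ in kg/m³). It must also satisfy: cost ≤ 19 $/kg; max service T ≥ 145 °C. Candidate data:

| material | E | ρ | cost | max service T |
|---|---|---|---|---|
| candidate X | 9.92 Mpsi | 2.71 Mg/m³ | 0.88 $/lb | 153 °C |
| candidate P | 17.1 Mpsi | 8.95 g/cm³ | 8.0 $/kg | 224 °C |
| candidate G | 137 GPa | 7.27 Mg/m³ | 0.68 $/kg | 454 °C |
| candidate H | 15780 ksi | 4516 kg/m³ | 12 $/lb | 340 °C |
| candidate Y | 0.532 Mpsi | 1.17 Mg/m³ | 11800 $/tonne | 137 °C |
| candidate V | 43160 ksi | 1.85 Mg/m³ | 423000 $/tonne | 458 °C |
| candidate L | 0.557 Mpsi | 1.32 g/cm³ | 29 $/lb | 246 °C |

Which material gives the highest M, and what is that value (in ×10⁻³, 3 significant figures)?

candidate X, M = 3.05×10⁻³

Screen on constraints: cost ≤ 19 $/kg; max service T ≥ 145 °C. Survivors: candidate X, candidate P, candidate G.
After converting to SI:
  candidate X: E = 68.40 GPa, ρ = 2710 kg/m³
  candidate P: E = 117.9 GPa, ρ = 8950 kg/m³
  candidate G: E = 137.0 GPa, ρ = 7270 kg/m³
  candidate X: M = 3.05×10⁻³
  candidate G: M = 1.61×10⁻³
  candidate P: M = 1.21×10⁻³
The maximum is for candidate X.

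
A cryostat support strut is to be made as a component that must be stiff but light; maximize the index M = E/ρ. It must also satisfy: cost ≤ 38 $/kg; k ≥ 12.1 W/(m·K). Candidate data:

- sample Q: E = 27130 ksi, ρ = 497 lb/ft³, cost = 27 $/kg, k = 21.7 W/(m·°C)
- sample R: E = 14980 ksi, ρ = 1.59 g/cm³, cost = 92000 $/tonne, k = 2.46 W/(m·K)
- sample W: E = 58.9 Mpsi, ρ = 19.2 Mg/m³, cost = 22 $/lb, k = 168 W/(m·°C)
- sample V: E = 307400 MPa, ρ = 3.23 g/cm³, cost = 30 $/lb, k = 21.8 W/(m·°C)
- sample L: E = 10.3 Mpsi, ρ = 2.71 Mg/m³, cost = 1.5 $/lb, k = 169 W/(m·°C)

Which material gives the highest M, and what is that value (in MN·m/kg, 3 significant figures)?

sample L, M = 26.2 MN·m/kg

Screen on constraints: cost ≤ 38 $/kg; k ≥ 12.1 W/(m·K). Survivors: sample Q, sample L.
After converting to SI:
  sample Q: E = 187.1 GPa, ρ = 7961 kg/m³
  sample L: E = 71.02 GPa, ρ = 2710 kg/m³
  sample L: M = 26.2 MN·m/kg
  sample Q: M = 23.5 MN·m/kg
The maximum is for sample L.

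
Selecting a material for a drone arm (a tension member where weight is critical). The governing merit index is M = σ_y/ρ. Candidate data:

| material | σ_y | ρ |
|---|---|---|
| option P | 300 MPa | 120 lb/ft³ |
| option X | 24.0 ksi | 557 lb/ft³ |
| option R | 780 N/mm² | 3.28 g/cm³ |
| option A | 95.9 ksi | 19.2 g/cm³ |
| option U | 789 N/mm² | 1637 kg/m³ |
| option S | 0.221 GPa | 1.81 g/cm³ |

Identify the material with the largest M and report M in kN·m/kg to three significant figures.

option U, M = 482 kN·m/kg

In SI units:
  option P: σ_y = 300.0 MPa, ρ = 1922 kg/m³
  option X: σ_y = 165.5 MPa, ρ = 8922 kg/m³
  option R: σ_y = 780.0 MPa, ρ = 3280 kg/m³
  option A: σ_y = 661.2 MPa, ρ = 19200 kg/m³
  option U: σ_y = 789.0 MPa, ρ = 1637 kg/m³
  option S: σ_y = 221.0 MPa, ρ = 1810 kg/m³
  option U: M = 482 kN·m/kg
  option R: M = 238 kN·m/kg
  option P: M = 156 kN·m/kg
  option S: M = 122 kN·m/kg
  option A: M = 34.4 kN·m/kg
  option X: M = 18.5 kN·m/kg
Highest index: option U.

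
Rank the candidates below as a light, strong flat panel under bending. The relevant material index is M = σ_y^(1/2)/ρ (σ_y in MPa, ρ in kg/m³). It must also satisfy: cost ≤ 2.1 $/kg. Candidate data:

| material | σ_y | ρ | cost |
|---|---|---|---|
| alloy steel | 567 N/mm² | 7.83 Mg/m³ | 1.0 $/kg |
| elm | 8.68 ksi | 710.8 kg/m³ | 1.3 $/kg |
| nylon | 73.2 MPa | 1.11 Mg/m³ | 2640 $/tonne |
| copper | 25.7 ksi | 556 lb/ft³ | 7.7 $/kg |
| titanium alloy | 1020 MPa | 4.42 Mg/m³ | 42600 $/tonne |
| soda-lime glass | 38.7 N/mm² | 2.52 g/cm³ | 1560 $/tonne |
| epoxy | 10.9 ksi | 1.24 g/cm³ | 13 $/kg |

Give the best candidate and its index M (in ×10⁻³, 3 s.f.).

elm, M = 10.9×10⁻³

Screen on constraints: cost ≤ 2.1 $/kg. Survivors: alloy steel, elm, soda-lime glass.
After converting to SI:
  alloy steel: σ_y = 567.0 MPa, ρ = 7830 kg/m³
  elm: σ_y = 59.85 MPa, ρ = 710.8 kg/m³
  soda-lime glass: σ_y = 38.70 MPa, ρ = 2520 kg/m³
  elm: M = 10.9×10⁻³
  alloy steel: M = 3.04×10⁻³
  soda-lime glass: M = 2.47×10⁻³
Elm has the largest M.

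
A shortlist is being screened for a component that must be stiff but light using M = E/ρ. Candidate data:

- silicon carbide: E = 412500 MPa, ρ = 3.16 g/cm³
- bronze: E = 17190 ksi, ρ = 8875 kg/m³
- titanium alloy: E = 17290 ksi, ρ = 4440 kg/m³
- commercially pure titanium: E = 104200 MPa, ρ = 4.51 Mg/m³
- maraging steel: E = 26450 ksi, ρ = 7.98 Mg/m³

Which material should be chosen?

After converting to SI:
  silicon carbide: E = 412.5 GPa, ρ = 3160 kg/m³
  bronze: E = 118.5 GPa, ρ = 8875 kg/m³
  titanium alloy: E = 119.2 GPa, ρ = 4440 kg/m³
  commercially pure titanium: E = 104.2 GPa, ρ = 4510 kg/m³
  maraging steel: E = 182.4 GPa, ρ = 7980 kg/m³
  silicon carbide: M = 131 MN·m/kg
  titanium alloy: M = 26.8 MN·m/kg
  commercially pure titanium: M = 23.1 MN·m/kg
  maraging steel: M = 22.9 MN·m/kg
  bronze: M = 13.4 MN·m/kg
Highest index: silicon carbide.

silicon carbide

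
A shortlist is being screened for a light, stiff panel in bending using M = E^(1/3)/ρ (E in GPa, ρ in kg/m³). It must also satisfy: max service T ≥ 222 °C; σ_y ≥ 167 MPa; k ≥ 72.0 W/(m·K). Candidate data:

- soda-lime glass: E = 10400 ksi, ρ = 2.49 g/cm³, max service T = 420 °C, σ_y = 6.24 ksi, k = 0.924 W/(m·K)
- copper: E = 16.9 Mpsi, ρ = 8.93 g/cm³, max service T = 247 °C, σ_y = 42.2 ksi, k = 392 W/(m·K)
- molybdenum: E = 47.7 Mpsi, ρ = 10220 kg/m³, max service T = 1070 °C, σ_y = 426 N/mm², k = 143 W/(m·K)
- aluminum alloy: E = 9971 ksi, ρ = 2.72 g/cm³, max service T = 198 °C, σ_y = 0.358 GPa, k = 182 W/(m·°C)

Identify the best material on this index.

molybdenum

Screen on constraints: max service T ≥ 222 °C; σ_y ≥ 167 MPa; k ≥ 72.0 W/(m·K). Survivors: copper, molybdenum.
After converting to SI:
  copper: E = 116.5 GPa, ρ = 8930 kg/m³
  molybdenum: E = 328.9 GPa, ρ = 10220 kg/m³
  molybdenum: M = 0.675×10⁻³
  copper: M = 0.547×10⁻³
Molybdenum has the largest M.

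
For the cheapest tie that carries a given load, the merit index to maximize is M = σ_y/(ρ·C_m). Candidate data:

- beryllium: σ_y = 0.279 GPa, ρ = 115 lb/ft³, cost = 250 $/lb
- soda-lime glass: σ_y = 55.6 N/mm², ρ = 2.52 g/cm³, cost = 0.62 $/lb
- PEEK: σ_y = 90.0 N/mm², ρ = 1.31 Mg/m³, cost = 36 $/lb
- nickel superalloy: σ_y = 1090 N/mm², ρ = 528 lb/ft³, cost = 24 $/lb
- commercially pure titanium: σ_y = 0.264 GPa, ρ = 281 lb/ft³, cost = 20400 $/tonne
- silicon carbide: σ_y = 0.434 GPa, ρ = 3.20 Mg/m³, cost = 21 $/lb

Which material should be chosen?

In SI units:
  beryllium: σ_y = 279.0 MPa, ρ = 1842 kg/m³, cost = 551.1 $/kg
  soda-lime glass: σ_y = 55.60 MPa, ρ = 2520 kg/m³, cost = 1.367 $/kg
  PEEK: σ_y = 90.00 MPa, ρ = 1310 kg/m³, cost = 79.37 $/kg
  nickel superalloy: σ_y = 1090 MPa, ρ = 8458 kg/m³, cost = 52.91 $/kg
  commercially pure titanium: σ_y = 264.0 MPa, ρ = 4501 kg/m³, cost = 20.40 $/kg
  silicon carbide: σ_y = 434.0 MPa, ρ = 3200 kg/m³, cost = 46.30 $/kg
  soda-lime glass: M = 16.1 kN·m per $
  silicon carbide: M = 2.93 kN·m per $
  commercially pure titanium: M = 2.88 kN·m per $
  nickel superalloy: M = 2.44 kN·m per $
  PEEK: M = 0.866 kN·m per $
  beryllium: M = 0.275 kN·m per $
Soda-lime glass ranks first.

soda-lime glass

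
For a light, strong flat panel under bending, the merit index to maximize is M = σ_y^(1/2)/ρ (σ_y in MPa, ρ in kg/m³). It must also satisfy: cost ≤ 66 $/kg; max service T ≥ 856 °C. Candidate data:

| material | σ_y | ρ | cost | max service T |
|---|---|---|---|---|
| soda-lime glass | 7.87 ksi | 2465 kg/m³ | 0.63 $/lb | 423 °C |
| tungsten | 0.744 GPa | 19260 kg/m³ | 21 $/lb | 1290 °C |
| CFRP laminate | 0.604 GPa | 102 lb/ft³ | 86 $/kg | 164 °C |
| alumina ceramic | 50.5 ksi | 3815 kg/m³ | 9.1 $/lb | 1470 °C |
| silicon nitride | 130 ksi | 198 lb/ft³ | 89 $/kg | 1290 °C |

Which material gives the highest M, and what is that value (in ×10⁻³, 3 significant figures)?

alumina ceramic, M = 4.89×10⁻³

Screen on constraints: cost ≤ 66 $/kg; max service T ≥ 856 °C. Survivors: tungsten, alumina ceramic.
Normalizing units and computing the index:
  tungsten: σ_y = 744.0 MPa, ρ = 19260 kg/m³
  alumina ceramic: σ_y = 348.2 MPa, ρ = 3815 kg/m³
  alumina ceramic: M = 4.89×10⁻³
  tungsten: M = 1.42×10⁻³
Highest index: alumina ceramic.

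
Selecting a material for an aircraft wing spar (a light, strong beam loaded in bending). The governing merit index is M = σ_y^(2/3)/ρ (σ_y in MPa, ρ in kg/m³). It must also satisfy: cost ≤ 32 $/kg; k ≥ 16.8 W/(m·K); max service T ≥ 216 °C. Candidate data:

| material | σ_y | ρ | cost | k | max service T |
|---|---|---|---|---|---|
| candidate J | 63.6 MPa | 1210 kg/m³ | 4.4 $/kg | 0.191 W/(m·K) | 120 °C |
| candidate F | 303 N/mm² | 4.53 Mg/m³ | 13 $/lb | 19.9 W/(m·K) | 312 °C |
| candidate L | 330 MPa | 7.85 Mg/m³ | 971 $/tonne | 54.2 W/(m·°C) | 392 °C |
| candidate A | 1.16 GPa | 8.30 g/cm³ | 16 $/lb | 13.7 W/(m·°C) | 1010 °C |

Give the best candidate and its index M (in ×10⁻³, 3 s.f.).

Screen on constraints: cost ≤ 32 $/kg; k ≥ 16.8 W/(m·K); max service T ≥ 216 °C. Survivors: candidate F, candidate L.
In SI units:
  candidate F: σ_y = 303.0 MPa, ρ = 4530 kg/m³
  candidate L: σ_y = 330.0 MPa, ρ = 7850 kg/m³
  candidate F: M = 9.96×10⁻³
  candidate L: M = 6.08×10⁻³
Highest index: candidate F.

candidate F, M = 9.96×10⁻³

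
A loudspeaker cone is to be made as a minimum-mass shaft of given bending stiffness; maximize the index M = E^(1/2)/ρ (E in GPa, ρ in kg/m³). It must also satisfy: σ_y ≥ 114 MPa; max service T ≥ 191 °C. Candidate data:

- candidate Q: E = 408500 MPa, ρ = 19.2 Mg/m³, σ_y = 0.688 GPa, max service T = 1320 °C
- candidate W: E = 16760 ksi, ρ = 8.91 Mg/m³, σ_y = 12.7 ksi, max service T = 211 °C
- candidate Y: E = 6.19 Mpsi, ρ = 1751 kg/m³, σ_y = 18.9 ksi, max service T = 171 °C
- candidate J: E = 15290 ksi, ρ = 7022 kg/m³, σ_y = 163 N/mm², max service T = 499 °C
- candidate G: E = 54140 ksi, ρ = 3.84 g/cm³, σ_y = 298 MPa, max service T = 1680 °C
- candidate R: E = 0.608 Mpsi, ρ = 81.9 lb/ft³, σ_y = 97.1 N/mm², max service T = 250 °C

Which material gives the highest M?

Screen on constraints: σ_y ≥ 114 MPa; max service T ≥ 191 °C. Survivors: candidate Q, candidate J, candidate G.
In SI units:
  candidate Q: E = 408.5 GPa, ρ = 19200 kg/m³
  candidate J: E = 105.4 GPa, ρ = 7022 kg/m³
  candidate G: E = 373.3 GPa, ρ = 3840 kg/m³
  candidate G: M = 5.03×10⁻³
  candidate J: M = 1.46×10⁻³
  candidate Q: M = 1.05×10⁻³
Highest index: candidate G.

candidate G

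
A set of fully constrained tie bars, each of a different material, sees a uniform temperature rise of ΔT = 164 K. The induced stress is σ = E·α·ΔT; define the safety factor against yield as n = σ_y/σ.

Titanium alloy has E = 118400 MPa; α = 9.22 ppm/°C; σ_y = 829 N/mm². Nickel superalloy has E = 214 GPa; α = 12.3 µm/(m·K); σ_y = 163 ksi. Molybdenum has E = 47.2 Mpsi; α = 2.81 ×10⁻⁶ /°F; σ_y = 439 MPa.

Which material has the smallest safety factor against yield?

Converting E to GPa, α to ×10⁻⁶/K, σ_y to MPa, then σ and n for each:
  titanium alloy: E = 118.4, α = 9.22, σ_y = 829.0 → σ = 179 MPa, n = 4.63
  nickel superalloy: E = 214.0, α = 12.3, σ_y = 1124 → σ = 432 MPa, n = 2.60
  molybdenum: E = 325.4, α = 5.06, σ_y = 439.0 → σ = 270 MPa, n = 1.63
Molybdenum has the lowest safety factor, n = 1.63.

molybdenum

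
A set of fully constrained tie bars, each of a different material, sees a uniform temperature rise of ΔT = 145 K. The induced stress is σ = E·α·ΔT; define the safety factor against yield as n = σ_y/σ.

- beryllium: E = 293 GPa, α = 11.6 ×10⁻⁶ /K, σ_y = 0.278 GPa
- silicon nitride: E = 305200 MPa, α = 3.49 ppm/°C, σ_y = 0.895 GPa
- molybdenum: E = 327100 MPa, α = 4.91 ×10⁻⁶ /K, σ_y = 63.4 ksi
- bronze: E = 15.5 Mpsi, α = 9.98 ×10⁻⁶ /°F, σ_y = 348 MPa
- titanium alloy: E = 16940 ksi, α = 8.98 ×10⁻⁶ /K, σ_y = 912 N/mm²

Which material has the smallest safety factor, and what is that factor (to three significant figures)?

beryllium, n = 0.564

With everything in SI (GPa, ×10⁻⁶/K, MPa):
  beryllium: E = 293.0, α = 11.6, σ_y = 278.0 → σ = 493 MPa, n = 0.564
  silicon nitride: E = 305.2, α = 3.49, σ_y = 895.0 → σ = 154 MPa, n = 5.79
  molybdenum: E = 327.1, α = 4.91, σ_y = 437.1 → σ = 233 MPa, n = 1.88
  bronze: E = 106.9, α = 18.0, σ_y = 348.0 → σ = 278 MPa, n = 1.25
  titanium alloy: E = 116.8, α = 8.98, σ_y = 912.0 → σ = 152 MPa, n = 6.00
The minimum is beryllium at n = 0.564.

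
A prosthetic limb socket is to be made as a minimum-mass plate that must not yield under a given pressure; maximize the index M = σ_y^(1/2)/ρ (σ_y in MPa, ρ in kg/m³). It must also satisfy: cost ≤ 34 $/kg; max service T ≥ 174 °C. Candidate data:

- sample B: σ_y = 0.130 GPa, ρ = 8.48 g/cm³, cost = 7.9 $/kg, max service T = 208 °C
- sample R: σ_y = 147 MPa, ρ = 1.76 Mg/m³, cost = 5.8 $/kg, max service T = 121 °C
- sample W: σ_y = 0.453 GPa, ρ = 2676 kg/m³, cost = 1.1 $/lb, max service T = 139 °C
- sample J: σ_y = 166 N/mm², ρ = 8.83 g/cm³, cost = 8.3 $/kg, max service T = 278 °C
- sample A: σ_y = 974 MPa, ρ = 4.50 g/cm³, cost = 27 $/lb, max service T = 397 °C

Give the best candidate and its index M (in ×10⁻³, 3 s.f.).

Screen on constraints: cost ≤ 34 $/kg; max service T ≥ 174 °C. Survivors: sample B, sample J.
After converting to SI:
  sample B: σ_y = 130.0 MPa, ρ = 8480 kg/m³
  sample J: σ_y = 166.0 MPa, ρ = 8830 kg/m³
  sample J: M = 1.46×10⁻³
  sample B: M = 1.34×10⁻³
Highest index: sample J.

sample J, M = 1.46×10⁻³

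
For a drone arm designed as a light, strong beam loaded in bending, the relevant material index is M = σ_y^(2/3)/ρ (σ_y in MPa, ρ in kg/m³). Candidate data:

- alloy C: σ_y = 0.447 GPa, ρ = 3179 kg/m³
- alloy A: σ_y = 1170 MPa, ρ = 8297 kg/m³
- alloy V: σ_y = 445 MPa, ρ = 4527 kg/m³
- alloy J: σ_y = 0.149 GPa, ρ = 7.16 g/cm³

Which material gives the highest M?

alloy C

Normalizing units and computing the index:
  alloy C: σ_y = 447.0 MPa, ρ = 3179 kg/m³
  alloy A: σ_y = 1170 MPa, ρ = 8297 kg/m³
  alloy V: σ_y = 445.0 MPa, ρ = 4527 kg/m³
  alloy J: σ_y = 149.0 MPa, ρ = 7160 kg/m³
  alloy C: M = 18.4×10⁻³
  alloy A: M = 13.4×10⁻³
  alloy V: M = 12.9×10⁻³
  alloy J: M = 3.93×10⁻³
Alloy C ranks first.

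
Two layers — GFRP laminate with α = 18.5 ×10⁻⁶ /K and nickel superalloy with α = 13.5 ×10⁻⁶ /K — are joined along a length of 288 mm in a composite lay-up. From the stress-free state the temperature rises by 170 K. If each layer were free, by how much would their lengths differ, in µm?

245 µm

Δα = |18.5 − 13.5|×10⁻⁶/K = 5.00×10⁻⁶/K.
ΔL_mismatch = Δα·L·ΔT = 5.00×10⁻⁶ × 288.0 mm × 170.0 K = 245 µm.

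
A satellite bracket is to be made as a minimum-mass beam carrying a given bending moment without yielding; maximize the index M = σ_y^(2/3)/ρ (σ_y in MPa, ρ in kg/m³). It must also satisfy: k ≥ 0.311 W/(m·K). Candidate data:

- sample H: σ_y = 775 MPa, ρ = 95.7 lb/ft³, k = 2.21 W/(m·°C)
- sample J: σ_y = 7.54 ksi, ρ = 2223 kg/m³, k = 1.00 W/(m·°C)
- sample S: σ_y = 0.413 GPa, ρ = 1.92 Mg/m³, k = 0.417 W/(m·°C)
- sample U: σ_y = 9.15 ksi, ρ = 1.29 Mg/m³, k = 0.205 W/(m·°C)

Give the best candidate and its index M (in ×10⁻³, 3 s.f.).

Screen on constraints: k ≥ 0.311 W/(m·K). Survivors: sample H, sample J, sample S.
Putting every candidate on a common basis:
  sample H: σ_y = 775.0 MPa, ρ = 1533 kg/m³
  sample J: σ_y = 51.99 MPa, ρ = 2223 kg/m³
  sample S: σ_y = 413.0 MPa, ρ = 1920 kg/m³
  sample H: M = 55.0×10⁻³
  sample S: M = 28.9×10⁻³
  sample J: M = 6.27×10⁻³
The maximum is for sample H.

sample H, M = 55.0×10⁻³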